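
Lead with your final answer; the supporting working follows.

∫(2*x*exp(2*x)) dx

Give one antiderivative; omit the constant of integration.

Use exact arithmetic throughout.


The answer is x*exp(2*x) - exp(2*x)/2.
Step 1. Integrate ∫(2*x*exp(2*x)) dx by parts with u = x, dv = (2*exp(2*x)) dx, so v = exp(2*x): now x*exp(2*x) + ∫(-exp(2*x)) dx.
Step 2. Evaluate the standard form: now x*exp(2*x) - exp(2*x)/2.
Answer: x*exp(2*x) - exp(2*x)/2.


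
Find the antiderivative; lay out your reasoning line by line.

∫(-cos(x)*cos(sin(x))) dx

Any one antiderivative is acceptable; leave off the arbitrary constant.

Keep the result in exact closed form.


Step 1. Substitute u = sin(x), turning ∫(-cos(x)*cos(sin(x))) dx into ∫(-cos(u)) du: now ∫(-cos(u)) du.
Step 2. Evaluate the standard form: now -sin(u).
Step 3. Substitute back u = sin(x): now -sin(sin(x)).
Answer: -sin(sin(x)).


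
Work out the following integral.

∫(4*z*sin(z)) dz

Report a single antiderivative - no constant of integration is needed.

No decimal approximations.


Answer: -4*z*cos(z) + 4*sin(z).


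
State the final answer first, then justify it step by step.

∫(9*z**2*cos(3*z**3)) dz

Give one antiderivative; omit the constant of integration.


The answer is sin(3*z**3).
Step 1. Substitute u = z**3, turning ∫(9*z**2*cos(3*z**3)) dz into ∫(3*cos(3*u)) du: now ∫(3*cos(3*u)) du.
Step 2. Evaluate the standard form: now sin(3*u).
Step 3. Substitute back u = z**3: now sin(3*z**3).
Answer: sin(3*z**3).


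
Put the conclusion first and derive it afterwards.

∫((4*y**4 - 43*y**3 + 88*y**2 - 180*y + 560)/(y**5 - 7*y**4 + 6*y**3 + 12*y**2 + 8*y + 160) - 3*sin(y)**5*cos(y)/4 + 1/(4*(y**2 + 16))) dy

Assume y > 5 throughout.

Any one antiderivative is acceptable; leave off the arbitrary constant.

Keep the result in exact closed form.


The answer is -5*log(y - 5) + 4*log(y - 4) + 5*log(y + 2) - sin(y)**6/8 + atan(y/4)/16 + 2*atan(y/2).
Step 1. Rewrite: now ∫((4*y**4 - 43*y**3 + 88*y**2 - 180*y + 560)/(y**5 - 7*y**4 + 6*y**3 + 12*y**2 + 8*y + 160)) dy + ∫(-3*sin(y)**5*cos(y)/4) dy + ∫(1/(4*(y**2 + 16))) dy.
Step 2. Decompose ∫((4*y**4 - 43*y**3 + 88*y**2 - 180*y + 560)/(y**5 - 7*y**4 + 6*y**3 + 12*y**2 + 8*y + 160)) dy by partial fractions, (4*y**4 - 43*y**3 + 88*y**2 - 180*y + 560)/(y**5 - 7*y**4 + 6*y**3 + 12*y**2 + 8*y + 160) = 4/(y**2 + 4) + 5/(y + 2) + 4/(y - 4) - 5/(y - 5): now ∫(-3*sin(y)**5*cos(y)/4) dy + ∫(-5/(y - 5)) dy + ∫(4/(y - 4)) dy + ∫(5/(y + 2)) dy + ∫(4/(y**2 + 4)) dy + ∫(1/(4*(y**2 + 16))) dy.
Step 3. Evaluate the standard form [assuming y > 5]: now -5*log(y - 5) + ∫(-3*sin(y)**5*cos(y)/4) dy + ∫(4/(y - 4)) dy + ∫(5/(y + 2)) dy + ∫(4/(y**2 + 4)) dy + ∫(1/(4*(y**2 + 16))) dy.
Step 4. Evaluate the standard form [assuming y > 4]: now -5*log(y - 5) + 4*log(y - 4) + ∫(-3*sin(y)**5*cos(y)/4) dy + ∫(5/(y + 2)) dy + ∫(4/(y**2 + 4)) dy + ∫(1/(4*(y**2 + 16))) dy.
Step 5. Evaluate the standard form [assuming y > -2]: now -5*log(y - 5) + 4*log(y - 4) + 5*log(y + 2) + ∫(-3*sin(y)**5*cos(y)/4) dy + ∫(4/(y**2 + 4)) dy + ∫(1/(4*(y**2 + 16))) dy.
Step 6. Evaluate the standard form: now -5*log(y - 5) + 4*log(y - 4) + 5*log(y + 2) + 2*atan(y/2) + ∫(-3*sin(y)**5*cos(y)/4) dy + ∫(1/(4*(y**2 + 16))) dy.
Step 7. Evaluate the standard form: now -5*log(y - 5) + 4*log(y - 4) + 5*log(y + 2) + atan(y/4)/16 + 2*atan(y/2) + ∫(-3*sin(y)**5*cos(y)/4) dy.
Step 8. Substitute u = sin(y), turning ∫(-3*sin(y)**5*cos(y)/4) dy into ∫(-3*u**5/4) du: now -5*log(y - 5) + 4*log(y - 4) + 5*log(y + 2) + atan(y/4)/16 + 2*atan(y/2) + ∫(-3*u**5/4) du.
Step 9. Evaluate the standard form: now -u**6/8 - 5*log(y - 5) + 4*log(y - 4) + 5*log(y + 2) + atan(y/4)/16 + 2*atan(y/2).
Step 10. Substitute back u = sin(y): now -5*log(y - 5) + 4*log(y - 4) + 5*log(y + 2) - sin(y)**6/8 + atan(y/4)/16 + 2*atan(y/2).
Answer: -5*log(y - 5) + 4*log(y - 4) + 5*log(y + 2) - sin(y)**6/8 + atan(y/4)/16 + 2*atan(y/2).


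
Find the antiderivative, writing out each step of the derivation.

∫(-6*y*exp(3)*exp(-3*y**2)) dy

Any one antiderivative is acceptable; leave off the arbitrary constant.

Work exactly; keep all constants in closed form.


Step 1. Substitute u = y**2 - 1, turning ∫(-6*y*exp(3)*exp(-3*y**2)) dy into ∫(-3*exp(-3*u)) du: now ∫(-3*exp(-3*u)) du.
Step 2. Evaluate the standard form: now exp(-3*u).
Step 3. Substitute back u = y**2 - 1: now exp(3 - 3*y**2).
Answer: exp(3 - 3*y**2).


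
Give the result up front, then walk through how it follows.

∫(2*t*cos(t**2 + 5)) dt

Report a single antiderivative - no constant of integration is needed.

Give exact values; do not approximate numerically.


The answer is sin(t**2 + 5).
Step 1. Substitute u = t**2 + 5, turning ∫(2*t*cos(t**2 + 5)) dt into ∫(cos(u)) du: now ∫(cos(u)) du.
Step 2. Evaluate the standard form: now sin(u).
Step 3. Substitute back u = t**2 + 5: now sin(t**2 + 5).
Answer: sin(t**2 + 5).


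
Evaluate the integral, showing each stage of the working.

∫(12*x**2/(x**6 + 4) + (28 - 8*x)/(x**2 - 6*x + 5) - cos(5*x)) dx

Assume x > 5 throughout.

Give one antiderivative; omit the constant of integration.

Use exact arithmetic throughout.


Step 1. Rewrite: now ∫(12*x**2/(x**6 + 4)) dx + ∫((28 - 8*x)/(x**2 - 6*x + 5)) dx + ∫(-cos(5*x)) dx.
Step 2. Substitute u = x**3, turning ∫(12*x**2/(x**6 + 4)) dx into ∫(4/(u**2 + 4)) du: now ∫((28 - 8*x)/(x**2 - 6*x + 5)) dx + ∫(4/(u**2 + 4)) du + ∫(-cos(5*x)) dx.
Step 3. Evaluate the standard form: now 2*atan(u/2) + ∫((28 - 8*x)/(x**2 - 6*x + 5)) dx + ∫(-cos(5*x)) dx.
Step 4. Substitute back u = x**3: now 2*atan(x**3/2) + ∫((28 - 8*x)/(x**2 - 6*x + 5)) dx + ∫(-cos(5*x)) dx.
Step 5. Evaluate the standard form: now -sin(5*x)/5 + 2*atan(x**3/2) + ∫((28 - 8*x)/(x**2 - 6*x + 5)) dx.
Step 6. Decompose ∫((28 - 8*x)/(x**2 - 6*x + 5)) dx by partial fractions, (28 - 8*x)/(x**2 - 6*x + 5) = -5/(x - 1) - 3/(x - 5): now -sin(5*x)/5 + 2*atan(x**3/2) + ∫(-3/(x - 5)) dx + ∫(-5/(x - 1)) dx.
Step 7. Evaluate the standard form [assuming x > 5]: now -3*log(x - 5) - sin(5*x)/5 + 2*atan(x**3/2) + ∫(-5/(x - 1)) dx.
Step 8. Evaluate the standard form [assuming x > 1]: now -3*log(x - 5) - 5*log(x - 1) - sin(5*x)/5 + 2*atan(x**3/2).
Answer: -3*log(x - 5) - 5*log(x - 1) - sin(5*x)/5 + 2*atan(x**3/2).


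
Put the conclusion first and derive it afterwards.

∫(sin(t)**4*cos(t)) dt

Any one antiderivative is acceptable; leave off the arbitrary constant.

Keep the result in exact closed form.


The answer is sin(t)**5/5.
Step 1. Substitute u = sin(t), turning ∫(sin(t)**4*cos(t)) dt into ∫(u**4) du: now ∫(u**4) du.
Step 2. Evaluate the standard form: now u**5/5.
Step 3. Substitute back u = sin(t): now sin(t)**5/5.
Answer: sin(t)**5/5.


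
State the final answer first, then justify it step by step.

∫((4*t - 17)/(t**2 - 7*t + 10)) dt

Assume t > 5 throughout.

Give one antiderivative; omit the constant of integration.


The answer is log(t - 5) + 3*log(t - 2).
Step 1. Decompose ∫((4*t - 17)/(t**2 - 7*t + 10)) dt by partial fractions, (4*t - 17)/(t**2 - 7*t + 10) = 3/(t - 2) + 1/(t - 5): now ∫(1/(t - 5)) dt + ∫(3/(t - 2)) dt.
Step 2. Evaluate the standard form [assuming t > 5]: now log(t - 5) + ∫(3/(t - 2)) dt.
Step 3. Evaluate the standard form [assuming t > 2]: now log(t - 5) + 3*log(t - 2).
Answer: log(t - 5) + 3*log(t - 2).


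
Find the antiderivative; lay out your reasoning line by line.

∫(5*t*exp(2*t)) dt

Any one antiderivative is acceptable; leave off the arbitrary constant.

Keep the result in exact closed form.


Step 1. Integrate ∫(5*t*exp(2*t)) dt by parts with u = t, dv = (5*exp(2*t)) dt, so v = 5*exp(2*t)/2: now 5*t*exp(2*t)/2 + ∫(-5*exp(2*t)/2) dt.
Step 2. Evaluate the standard form: now 5*t*exp(2*t)/2 - 5*exp(2*t)/4.
Answer: 5*t*exp(2*t)/2 - 5*exp(2*t)/4.


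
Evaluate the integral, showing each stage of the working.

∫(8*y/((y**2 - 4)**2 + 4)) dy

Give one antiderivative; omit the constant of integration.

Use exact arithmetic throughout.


Step 1. Substitute u = y**2 - 4, turning ∫(8*y/((y**2 - 4)**2 + 4)) dy into ∫(4/(u**2 + 4)) du: now ∫(4/(u**2 + 4)) du.
Step 2. Evaluate the standard form: now 2*atan(u/2).
Step 3. Substitute back u = y**2 - 4: now 2*atan(y**2/2 - 2).
Answer: 2*atan(y**2/2 - 2).


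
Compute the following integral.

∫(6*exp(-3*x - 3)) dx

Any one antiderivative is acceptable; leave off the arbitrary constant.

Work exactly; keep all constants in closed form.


Answer: -2*exp(-3*x - 3).


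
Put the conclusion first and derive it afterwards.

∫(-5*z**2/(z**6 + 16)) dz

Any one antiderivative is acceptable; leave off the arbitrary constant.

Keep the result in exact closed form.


The answer is -5*atan(z**3/4)/12.
Step 1. Substitute u = z**3, turning ∫(-5*z**2/(z**6 + 16)) dz into ∫(-5/(3*(u**2 + 16))) du: now ∫(-5/(3*(u**2 + 16))) du.
Step 2. Evaluate the standard form: now -5*atan(u/4)/12.
Step 3. Substitute back u = z**3: now -5*atan(z**3/4)/12.
Answer: -5*atan(z**3/4)/12.


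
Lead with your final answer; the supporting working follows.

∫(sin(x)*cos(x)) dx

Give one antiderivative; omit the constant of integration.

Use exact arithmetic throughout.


The answer is sin(x)**2/2.
Step 1. Substitute u = sin(x), turning ∫(sin(x)*cos(x)) dx into ∫(u) du: now ∫(u) du.
Step 2. Evaluate the standard form: now u**2/2.
Step 3. Substitute back u = sin(x): now sin(x)**2/2.
Answer: sin(x)**2/2.


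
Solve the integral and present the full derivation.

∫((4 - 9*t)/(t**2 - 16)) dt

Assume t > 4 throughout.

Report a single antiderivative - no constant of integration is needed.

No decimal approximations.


Step 1. Decompose ∫((4 - 9*t)/(t**2 - 16)) dt by partial fractions, (4 - 9*t)/(t**2 - 16) = -5/(t + 4) - 4/(t - 4): now ∫(-4/(t - 4)) dt + ∫(-5/(t + 4)) dt.
Step 2. Evaluate the standard form [assuming t > -4]: now -5*log(t + 4) + ∫(-4/(t - 4)) dt.
Step 3. Evaluate the standard form [assuming t > 4]: now -4*log(t - 4) - 5*log(t + 4).
Answer: -4*log(t - 4) - 5*log(t + 4).


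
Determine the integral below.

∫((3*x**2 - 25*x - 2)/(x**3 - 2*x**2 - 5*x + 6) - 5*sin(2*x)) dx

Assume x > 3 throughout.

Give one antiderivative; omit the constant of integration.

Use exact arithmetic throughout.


Answer: -5*log(x - 3) + 4*log(x - 1) + 4*log(x + 2) + 5*cos(2*x)/2.


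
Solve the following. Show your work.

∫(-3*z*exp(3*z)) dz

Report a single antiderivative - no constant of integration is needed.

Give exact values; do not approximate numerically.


Step 1. Integrate ∫(-3*z*exp(3*z)) dz by parts with u = z, dv = (-3*exp(3*z)) dz, so v = -exp(3*z): now -z*exp(3*z) + ∫(exp(3*z)) dz.
Step 2. Evaluate the standard form: now -z*exp(3*z) + exp(3*z)/3.
Answer: -z*exp(3*z) + exp(3*z)/3.


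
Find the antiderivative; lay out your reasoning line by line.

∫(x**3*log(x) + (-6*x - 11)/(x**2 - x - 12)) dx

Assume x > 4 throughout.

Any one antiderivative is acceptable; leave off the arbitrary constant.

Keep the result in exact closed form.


Step 1. Rewrite: now ∫(x**3*log(x)) dx + ∫((-6*x - 11)/(x**2 - x - 12)) dx.
Step 2. Decompose ∫((-6*x - 11)/(x**2 - x - 12)) dx by partial fractions, (-6*x - 11)/(x**2 - x - 12) = -1/(x + 3) - 5/(x - 4): now ∫(x**3*log(x)) dx + ∫(-5/(x - 4)) dx + ∫(-1/(x + 3)) dx.
Step 3. Evaluate the standard form [assuming x > -3]: now -log(x + 3) + ∫(x**3*log(x)) dx + ∫(-5/(x - 4)) dx.
Step 4. Evaluate the standard form [assuming x > 4]: now -5*log(x - 4) - log(x + 3) + ∫(x**3*log(x)) dx.
Step 5. Integrate ∫(x**3*log(x)) dx by parts with u = log(x), dv = (x**3) dx, so v = x**4/4 [assuming x > 0]: now x**4*log(x)/4 - 5*log(x - 4) - log(x + 3) + ∫(-x**3/4) dx.
Step 6. Evaluate the standard form: now x**4*log(x)/4 - x**4/16 - 5*log(x - 4) - log(x + 3).
Answer: x**4*log(x)/4 - x**4/16 - 5*log(x - 4) - log(x + 3).


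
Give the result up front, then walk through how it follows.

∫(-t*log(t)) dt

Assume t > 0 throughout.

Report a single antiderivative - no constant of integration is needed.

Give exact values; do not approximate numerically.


The answer is -t**2*log(t)/2 + t**2/4.
Step 1. Integrate ∫(-t*log(t)) dt by parts with u = log(t), dv = (-t) dt, so v = -t**2/2 [assuming t > 0]: now -t**2*log(t)/2 + ∫(t/2) dt.
Step 2. Evaluate the standard form: now -t**2*log(t)/2 + t**2/4.
Answer: -t**2*log(t)/2 + t**2/4.


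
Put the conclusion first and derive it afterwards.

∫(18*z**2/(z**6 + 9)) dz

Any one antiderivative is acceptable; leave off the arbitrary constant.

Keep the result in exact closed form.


The answer is 2*atan(z**3/3).
Step 1. Substitute u = z**3, turning ∫(18*z**2/(z**6 + 9)) dz into ∫(6/(u**2 + 9)) du: now ∫(6/(u**2 + 9)) du.
Step 2. Evaluate the standard form: now 2*atan(u/3).
Step 3. Substitute back u = z**3: now 2*atan(z**3/3).
Answer: 2*atan(z**3/3).


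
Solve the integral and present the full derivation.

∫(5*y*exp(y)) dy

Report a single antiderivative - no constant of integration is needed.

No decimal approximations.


Step 1. Integrate ∫(5*y*exp(y)) dy by parts with u = y, dv = (5*exp(y)) dy, so v = 5*exp(y): now 5*y*exp(y) + ∫(-5*exp(y)) dy.
Step 2. Evaluate the standard form: now 5*y*exp(y) - 5*exp(y).
Answer: 5*y*exp(y) - 5*exp(y).


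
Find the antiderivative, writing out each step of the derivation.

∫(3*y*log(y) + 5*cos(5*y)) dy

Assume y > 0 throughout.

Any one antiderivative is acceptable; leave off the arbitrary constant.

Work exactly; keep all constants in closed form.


Step 1. Rewrite: now ∫(3*y*log(y)) dy + ∫(5*cos(5*y)) dy.
Step 2. Evaluate the standard form: now sin(5*y) + ∫(3*y*log(y)) dy.
Step 3. Integrate ∫(3*y*log(y)) dy by parts with u = log(y), dv = (3*y) dy, so v = 3*y**2/2 [assuming y > 0]: now 3*y**2*log(y)/2 + sin(5*y) + ∫(-3*y/2) dy.
Step 4. Evaluate the standard form: now 3*y**2*log(y)/2 - 3*y**2/4 + sin(5*y).
Answer: 3*y**2*log(y)/2 - 3*y**2/4 + sin(5*y).


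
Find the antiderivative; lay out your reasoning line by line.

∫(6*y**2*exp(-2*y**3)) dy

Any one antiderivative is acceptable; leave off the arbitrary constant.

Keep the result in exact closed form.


Step 1. Substitute u = y**3, turning ∫(6*y**2*exp(-2*y**3)) dy into ∫(2*exp(-2*u)) du: now ∫(2*exp(-2*u)) du.
Step 2. Evaluate the standard form: now -exp(-2*u).
Step 3. Substitute back u = y**3: now -exp(-2*y**3).
Answer: -exp(-2*y**3).


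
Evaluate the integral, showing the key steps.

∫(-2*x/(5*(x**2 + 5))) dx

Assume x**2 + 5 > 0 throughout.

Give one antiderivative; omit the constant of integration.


Step 1. Substitute u = x**2 + 5, turning ∫(-2*x/(5*(x**2 + 5))) dx into ∫(-1/(5*u)) du: now ∫(-1/(5*u)) du.
Step 2. Evaluate the standard form [assuming u > 0]: now -log(u)/5.
Step 3. Substitute back u = x**2 + 5: now -log(x**2 + 5)/5.
Answer: -log(x**2 + 5)/5.


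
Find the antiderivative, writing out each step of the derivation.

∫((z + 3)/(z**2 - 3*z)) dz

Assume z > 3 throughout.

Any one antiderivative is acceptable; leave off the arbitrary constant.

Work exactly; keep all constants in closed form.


Step 1. Decompose ∫((z + 3)/(z**2 - 3*z)) dz by partial fractions, (z + 3)/(z**2 - 3*z) = 2/(z - 3) - 1/z: now ∫(-1/z) dz + ∫(2/(z - 3)) dz.
Step 2. Evaluate the standard form [assuming z > 3]: now 2*log(z - 3) + ∫(-1/z) dz.
Step 3. Evaluate the standard form [assuming z > 0]: now -log(z) + 2*log(z - 3).
Answer: -log(z) + 2*log(z - 3).


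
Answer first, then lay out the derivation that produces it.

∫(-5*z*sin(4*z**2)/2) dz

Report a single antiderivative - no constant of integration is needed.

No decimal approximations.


The answer is 5*cos(4*z**2)/16.
Step 1. Substitute u = z**2, turning ∫(-5*z*sin(4*z**2)/2) dz into ∫(-5*sin(4*u)/4) du: now ∫(-5*sin(4*u)/4) du.
Step 2. Evaluate the standard form: now 5*cos(4*u)/16.
Step 3. Substitute back u = z**2: now 5*cos(4*z**2)/16.
Answer: 5*cos(4*z**2)/16.


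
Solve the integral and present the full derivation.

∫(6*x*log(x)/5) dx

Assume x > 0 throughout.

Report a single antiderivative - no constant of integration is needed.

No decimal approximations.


Step 1. Integrate ∫(6*x*log(x)/5) dx by parts with u = log(x), dv = (6*x/5) dx, so v = 3*x**2/5 [assuming x > 0]: now 3*x**2*log(x)/5 + ∫(-3*x/5) dx.
Step 2. Evaluate the standard form: now 3*x**2*log(x)/5 - 3*x**2/10.
Answer: 3*x**2*log(x)/5 - 3*x**2/10.


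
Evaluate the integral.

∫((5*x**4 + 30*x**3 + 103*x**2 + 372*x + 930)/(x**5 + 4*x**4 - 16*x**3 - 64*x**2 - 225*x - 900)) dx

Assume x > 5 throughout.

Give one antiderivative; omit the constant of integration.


Answer: 4*log(x - 5) - 2*log(x + 4) + 3*log(x + 5) - atan(x/3).


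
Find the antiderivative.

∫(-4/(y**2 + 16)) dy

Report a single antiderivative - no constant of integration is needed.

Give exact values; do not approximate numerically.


Answer: -atan(y/4).


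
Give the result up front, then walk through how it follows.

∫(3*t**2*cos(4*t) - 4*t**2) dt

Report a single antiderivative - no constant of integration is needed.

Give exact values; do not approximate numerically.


The answer is -4*t**3/3 + 3*t**2*sin(4*t)/4 + 3*t*cos(4*t)/8 - 3*sin(4*t)/32.
Step 1. Rewrite: now ∫(-4*t**2) dt + ∫(3*t**2*cos(4*t)) dt.
Step 2. Evaluate the standard form: now -4*t**3/3 + ∫(3*t**2*cos(4*t)) dt.
Step 3. Integrate ∫(3*t**2*cos(4*t)) dt by parts with u = t**2, dv = (3*cos(4*t)) dt, so v = 3*sin(4*t)/4: now -4*t**3/3 + 3*t**2*sin(4*t)/4 + ∫(-3*t*sin(4*t)/2) dt.
Step 4. Integrate ∫(-3*t*sin(4*t)/2) dt by parts with u = t, dv = (-3*sin(4*t)/2) dt, so v = 3*cos(4*t)/8: now -4*t**3/3 + 3*t**2*sin(4*t)/4 + 3*t*cos(4*t)/8 + ∫(-3*cos(4*t)/8) dt.
Step 5. Evaluate the standard form: now -4*t**3/3 + 3*t**2*sin(4*t)/4 + 3*t*cos(4*t)/8 - 3*sin(4*t)/32.
Answer: -4*t**3/3 + 3*t**2*sin(4*t)/4 + 3*t*cos(4*t)/8 - 3*sin(4*t)/32.


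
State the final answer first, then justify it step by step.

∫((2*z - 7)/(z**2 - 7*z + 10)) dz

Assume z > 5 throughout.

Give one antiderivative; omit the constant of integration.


The answer is log(z - 5) + log(z - 2).
Step 1. Decompose ∫((2*z - 7)/(z**2 - 7*z + 10)) dz by partial fractions, (2*z - 7)/(z**2 - 7*z + 10) = 1/(z - 2) + 1/(z - 5): now ∫(1/(z - 5)) dz + ∫(1/(z - 2)) dz.
Step 2. Evaluate the standard form [assuming z > 2]: now log(z - 2) + ∫(1/(z - 5)) dz.
Step 3. Evaluate the standard form [assuming z > 5]: now log(z - 5) + log(z - 2).
Answer: log(z - 5) + log(z - 2).


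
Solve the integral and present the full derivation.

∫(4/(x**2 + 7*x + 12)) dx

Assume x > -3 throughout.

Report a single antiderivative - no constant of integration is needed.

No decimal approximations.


Step 1. Decompose ∫(4/(x**2 + 7*x + 12)) dx by partial fractions, 4/(x**2 + 7*x + 12) = -4/(x + 4) + 4/(x + 3): now ∫(4/(x + 3)) dx + ∫(-4/(x + 4)) dx.
Step 2. Evaluate the standard form [assuming x > -4]: now -4*log(x + 4) + ∫(4/(x + 3)) dx.
Step 3. Evaluate the standard form [assuming x > -3]: now 4*log(x + 3) - 4*log(x + 4).
Answer: 4*log(x + 3) - 4*log(x + 4).


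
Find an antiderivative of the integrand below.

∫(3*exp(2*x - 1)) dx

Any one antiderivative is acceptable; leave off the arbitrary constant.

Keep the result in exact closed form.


Answer: 3*exp(2*x - 1)/2.


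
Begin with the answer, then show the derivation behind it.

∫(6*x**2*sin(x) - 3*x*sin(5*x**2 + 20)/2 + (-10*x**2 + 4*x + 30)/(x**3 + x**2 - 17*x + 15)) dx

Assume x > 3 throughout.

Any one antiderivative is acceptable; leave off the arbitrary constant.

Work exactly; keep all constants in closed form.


The answer is -6*x**2*cos(x) + 12*x*sin(x) - 3*log(x - 3) - 2*log(x - 1) - 5*log(x + 5) + 12*cos(x) + 3*cos(5*x**2 + 20)/20.
Step 1. Rewrite: now ∫(-3*x*sin(5*x**2 + 20)/2) dx + ∫(6*x**2*sin(x)) dx + ∫((-10*x**2 + 4*x + 30)/(x**3 + x**2 - 17*x + 15)) dx.
Step 2. Integrate ∫(6*x**2*sin(x)) dx by parts with u = x**2, dv = (6*sin(x)) dx, so v = -6*cos(x): now -6*x**2*cos(x) + ∫(-3*x*sin(5*x**2 + 20)/2) dx + ∫(12*x*cos(x)) dx + ∫((-10*x**2 + 4*x + 30)/(x**3 + x**2 - 17*x + 15)) dx.
Step 3. Integrate ∫(12*x*cos(x)) dx by parts with u = x, dv = (12*cos(x)) dx, so v = 12*sin(x): now -6*x**2*cos(x) + 12*x*sin(x) + ∫(-3*x*sin(5*x**2 + 20)/2) dx + ∫((-10*x**2 + 4*x + 30)/(x**3 + x**2 - 17*x + 15)) dx + ∫(-12*sin(x)) dx.
Step 4. Evaluate the standard form: now -6*x**2*cos(x) + 12*x*sin(x) + 12*cos(x) + ∫(-3*x*sin(5*x**2 + 20)/2) dx + ∫((-10*x**2 + 4*x + 30)/(x**3 + x**2 - 17*x + 15)) dx.
Step 5. Decompose ∫((-10*x**2 + 4*x + 30)/(x**3 + x**2 - 17*x + 15)) dx by partial fractions, (-10*x**2 + 4*x + 30)/(x**3 + x**2 - 17*x + 15) = -5/(x + 5) - 2/(x - 1) - 3/(x - 3): now -6*x**2*cos(x) + 12*x*sin(x) + 12*cos(x) + ∫(-3*x*sin(5*x**2 + 20)/2) dx + ∫(-3/(x - 3)) dx + ∫(-2/(x - 1)) dx + ∫(-5/(x + 5)) dx.
Step 6. Evaluate the standard form [assuming x > 1]: now -6*x**2*cos(x) + 12*x*sin(x) - 2*log(x - 1) + 12*cos(x) + ∫(-3*x*sin(5*x**2 + 20)/2) dx + ∫(-3/(x - 3)) dx + ∫(-5/(x + 5)) dx.
Step 7. Evaluate the standard form [assuming x > -5]: now -6*x**2*cos(x) + 12*x*sin(x) - 2*log(x - 1) - 5*log(x + 5) + 12*cos(x) + ∫(-3*x*sin(5*x**2 + 20)/2) dx + ∫(-3/(x - 3)) dx.
Step 8. Evaluate the standard form [assuming x > 3]: now -6*x**2*cos(x) + 12*x*sin(x) - 3*log(x - 3) - 2*log(x - 1) - 5*log(x + 5) + 12*cos(x) + ∫(-3*x*sin(5*x**2 + 20)/2) dx.
Step 9. Substitute u = x**2 + 4, turning ∫(-3*x*sin(5*x**2 + 20)/2) dx into ∫(-3*sin(5*u)/4) du: now -6*x**2*cos(x) + 12*x*sin(x) - 3*log(x - 3) - 2*log(x - 1) - 5*log(x + 5) + 12*cos(x) + ∫(-3*sin(5*u)/4) du.
Step 10. Evaluate the standard form: now -6*x**2*cos(x) + 12*x*sin(x) - 3*log(x - 3) - 2*log(x - 1) - 5*log(x + 5) + 3*cos(5*u)/20 + 12*cos(x).
Step 11. Substitute back u = x**2 + 4: now -6*x**2*cos(x) + 12*x*sin(x) - 3*log(x - 3) - 2*log(x - 1) - 5*log(x + 5) + 12*cos(x) + 3*cos(5*x**2 + 20)/20.
Answer: -6*x**2*cos(x) + 12*x*sin(x) - 3*log(x - 3) - 2*log(x - 1) - 5*log(x + 5) + 12*cos(x) + 3*cos(5*x**2 + 20)/20.


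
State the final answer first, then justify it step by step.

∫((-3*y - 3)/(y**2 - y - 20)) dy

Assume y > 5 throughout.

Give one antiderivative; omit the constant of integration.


The answer is -2*log(y - 5) - log(y + 4).
Step 1. Decompose ∫((-3*y - 3)/(y**2 - y - 20)) dy by partial fractions, (-3*y - 3)/(y**2 - y - 20) = -1/(y + 4) - 2/(y - 5): now ∫(-2/(y - 5)) dy + ∫(-1/(y + 4)) dy.
Step 2. Evaluate the standard form [assuming y > -4]: now -log(y + 4) + ∫(-2/(y - 5)) dy.
Step 3. Evaluate the standard form [assuming y > 5]: now -2*log(y - 5) - log(y + 4).
Answer: -2*log(y - 5) - log(y + 4).


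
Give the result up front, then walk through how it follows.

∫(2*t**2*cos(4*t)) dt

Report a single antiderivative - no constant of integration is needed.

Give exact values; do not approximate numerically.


The answer is t**2*sin(4*t)/2 + t*cos(4*t)/4 - sin(4*t)/16.
Step 1. Integrate ∫(2*t**2*cos(4*t)) dt by parts with u = t**2, dv = (2*cos(4*t)) dt, so v = sin(4*t)/2: now t**2*sin(4*t)/2 + ∫(-t*sin(4*t)) dt.
Step 2. Integrate ∫(-t*sin(4*t)) dt by parts with u = t, dv = (-sin(4*t)) dt, so v = cos(4*t)/4: now t**2*sin(4*t)/2 + t*cos(4*t)/4 + ∫(-cos(4*t)/4) dt.
Step 3. Evaluate the standard form: now t**2*sin(4*t)/2 + t*cos(4*t)/4 - sin(4*t)/16.
Answer: t**2*sin(4*t)/2 + t*cos(4*t)/4 - sin(4*t)/16.


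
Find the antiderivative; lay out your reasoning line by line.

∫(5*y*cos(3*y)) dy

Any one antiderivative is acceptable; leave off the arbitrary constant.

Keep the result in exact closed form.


Step 1. Integrate ∫(5*y*cos(3*y)) dy by parts with u = y, dv = (5*cos(3*y)) dy, so v = 5*sin(3*y)/3: now 5*y*sin(3*y)/3 + ∫(-5*sin(3*y)/3) dy.
Step 2. Evaluate the standard form: now 5*y*sin(3*y)/3 + 5*cos(3*y)/9.
Answer: 5*y*sin(3*y)/3 + 5*cos(3*y)/9.


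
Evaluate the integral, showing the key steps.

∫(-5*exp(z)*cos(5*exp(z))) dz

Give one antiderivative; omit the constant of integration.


Step 1. Substitute u = exp(z), turning ∫(-5*exp(z)*cos(5*exp(z))) dz into ∫(-5*cos(5*u)) du: now ∫(-5*cos(5*u)) du.
Step 2. Evaluate the standard form: now -sin(5*u).
Step 3. Substitute back u = exp(z): now -sin(5*exp(z)).
Answer: -sin(5*exp(z)).


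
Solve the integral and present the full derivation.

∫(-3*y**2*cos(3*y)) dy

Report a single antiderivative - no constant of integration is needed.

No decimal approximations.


Step 1. Integrate ∫(-3*y**2*cos(3*y)) dy by parts with u = y**2, dv = (-3*cos(3*y)) dy, so v = -sin(3*y): now -y**2*sin(3*y) + ∫(2*y*sin(3*y)) dy.
Step 2. Integrate ∫(2*y*sin(3*y)) dy by parts with u = y, dv = (2*sin(3*y)) dy, so v = -2*cos(3*y)/3: now -y**2*sin(3*y) - 2*y*cos(3*y)/3 + ∫(2*cos(3*y)/3) dy.
Step 3. Evaluate the standard form: now -y**2*sin(3*y) - 2*y*cos(3*y)/3 + 2*sin(3*y)/9.
Answer: -y**2*sin(3*y) - 2*y*cos(3*y)/3 + 2*sin(3*y)/9.


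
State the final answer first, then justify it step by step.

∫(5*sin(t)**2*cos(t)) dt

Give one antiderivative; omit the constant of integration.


The answer is 5*sin(t)**3/3.
Step 1. Substitute u = sin(t), turning ∫(5*sin(t)**2*cos(t)) dt into ∫(5*u**2) du: now ∫(5*u**2) du.
Step 2. Evaluate the standard form: now 5*u**3/3.
Step 3. Substitute back u = sin(t): now 5*sin(t)**3/3.
Answer: 5*sin(t)**3/3.


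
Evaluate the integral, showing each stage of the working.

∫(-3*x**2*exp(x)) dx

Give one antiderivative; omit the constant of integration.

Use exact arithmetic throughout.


Step 1. Integrate ∫(-3*x**2*exp(x)) dx by parts with u = x**2, dv = (-3*exp(x)) dx, so v = -3*exp(x): now -3*x**2*exp(x) + ∫(6*x*exp(x)) dx.
Step 2. Integrate ∫(6*x*exp(x)) dx by parts with u = x, dv = (6*exp(x)) dx, so v = 6*exp(x): now -3*x**2*exp(x) + 6*x*exp(x) + ∫(-6*exp(x)) dx.
Step 3. Evaluate the standard form: now -3*x**2*exp(x) + 6*x*exp(x) - 6*exp(x).
Answer: -3*x**2*exp(x) + 6*x*exp(x) - 6*exp(x).


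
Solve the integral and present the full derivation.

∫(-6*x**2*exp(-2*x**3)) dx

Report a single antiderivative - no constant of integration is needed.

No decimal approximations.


Step 1. Substitute u = x**3, turning ∫(-6*x**2*exp(-2*x**3)) dx into ∫(-2*exp(-2*u)) du: now ∫(-2*exp(-2*u)) du.
Step 2. Evaluate the standard form: now exp(-2*u).
Step 3. Substitute back u = x**3: now exp(-2*x**3).
Answer: exp(-2*x**3).


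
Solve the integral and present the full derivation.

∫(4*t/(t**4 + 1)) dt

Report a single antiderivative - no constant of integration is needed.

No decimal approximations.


Step 1. Substitute u = t**2, turning ∫(4*t/(t**4 + 1)) dt into ∫(2/(u**2 + 1)) du: now ∫(2/(u**2 + 1)) du.
Step 2. Evaluate the standard form: now 2*atan(u).
Step 3. Substitute back u = t**2: now 2*atan(t**2).
Answer: 2*atan(t**2).


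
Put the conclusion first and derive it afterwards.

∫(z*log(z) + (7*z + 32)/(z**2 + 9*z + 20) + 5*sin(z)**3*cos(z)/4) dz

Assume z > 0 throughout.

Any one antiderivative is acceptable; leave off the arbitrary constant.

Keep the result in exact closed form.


The answer is z**2*log(z)/2 - z**2/4 + 4*log(z + 4) + 3*log(z + 5) + 5*sin(z)**4/16.
Step 1. Rewrite: now ∫(z*log(z)) dz + ∫((7*z + 32)/(z**2 + 9*z + 20)) dz + ∫(5*sin(z)**3*cos(z)/4) dz.
Step 2. Integrate ∫(z*log(z)) dz by parts with u = log(z), dv = (z) dz, so v = z**2/2 [assuming z > 0]: now z**2*log(z)/2 + ∫(-z/2) dz + ∫((7*z + 32)/(z**2 + 9*z + 20)) dz + ∫(5*sin(z)**3*cos(z)/4) dz.
Step 3. Evaluate the standard form: now z**2*log(z)/2 - z**2/4 + ∫((7*z + 32)/(z**2 + 9*z + 20)) dz + ∫(5*sin(z)**3*cos(z)/4) dz.
Step 4. Substitute u = sin(z), turning ∫(5*sin(z)**3*cos(z)/4) dz into ∫(5*u**3/4) du: now z**2*log(z)/2 - z**2/4 + ∫(5*u**3/4) du + ∫((7*z + 32)/(z**2 + 9*z + 20)) dz.
Step 5. Evaluate the standard form: now 5*u**4/16 + z**2*log(z)/2 - z**2/4 + ∫((7*z + 32)/(z**2 + 9*z + 20)) dz.
Step 6. Substitute back u = sin(z): now z**2*log(z)/2 - z**2/4 + 5*sin(z)**4/16 + ∫((7*z + 32)/(z**2 + 9*z + 20)) dz.
Step 7. Decompose ∫((7*z + 32)/(z**2 + 9*z + 20)) dz by partial fractions, (7*z + 32)/(z**2 + 9*z + 20) = 3/(z + 5) + 4/(z + 4): now z**2*log(z)/2 - z**2/4 + 5*sin(z)**4/16 + ∫(4/(z + 4)) dz + ∫(3/(z + 5)) dz.
Step 8. Evaluate the standard form [assuming z > -5]: now z**2*log(z)/2 - z**2/4 + 3*log(z + 5) + 5*sin(z)**4/16 + ∫(4/(z + 4)) dz.
Step 9. Evaluate the standard form [assuming z > -4]: now z**2*log(z)/2 - z**2/4 + 4*log(z + 4) + 3*log(z + 5) + 5*sin(z)**4/16.
Answer: z**2*log(z)/2 - z**2/4 + 4*log(z + 4) + 3*log(z + 5) + 5*sin(z)**4/16.


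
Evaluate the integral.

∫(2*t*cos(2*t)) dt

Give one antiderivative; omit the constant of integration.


Answer: t*sin(2*t) + cos(2*t)/2.


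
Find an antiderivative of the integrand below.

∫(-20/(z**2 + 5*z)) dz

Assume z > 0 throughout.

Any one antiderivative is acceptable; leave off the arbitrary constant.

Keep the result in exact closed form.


Answer: -4*log(z) + 4*log(z + 5).


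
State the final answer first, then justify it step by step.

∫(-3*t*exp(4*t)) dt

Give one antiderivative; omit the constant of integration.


The answer is -3*t*exp(4*t)/4 + 3*exp(4*t)/16.
Step 1. Integrate ∫(-3*t*exp(4*t)) dt by parts with u = t, dv = (-3*exp(4*t)) dt, so v = -3*exp(4*t)/4: now -3*t*exp(4*t)/4 + ∫(3*exp(4*t)/4) dt.
Step 2. Evaluate the standard form: now -3*t*exp(4*t)/4 + 3*exp(4*t)/16.
Answer: -3*t*exp(4*t)/4 + 3*exp(4*t)/16.


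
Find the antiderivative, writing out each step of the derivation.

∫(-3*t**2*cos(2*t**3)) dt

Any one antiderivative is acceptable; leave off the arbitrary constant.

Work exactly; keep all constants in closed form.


Step 1. Substitute u = t**3, turning ∫(-3*t**2*cos(2*t**3)) dt into ∫(-cos(2*u)) du: now ∫(-cos(2*u)) du.
Step 2. Evaluate the standard form: now -sin(2*u)/2.
Step 3. Substitute back u = t**3: now -sin(2*t**3)/2.
Answer: -sin(2*t**3)/2.


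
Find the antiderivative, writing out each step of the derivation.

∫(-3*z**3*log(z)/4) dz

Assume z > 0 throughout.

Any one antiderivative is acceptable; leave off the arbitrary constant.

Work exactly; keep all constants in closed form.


Step 1. Integrate ∫(-3*z**3*log(z)/4) dz by parts with u = log(z), dv = (-3*z**3/4) dz, so v = -3*z**4/16 [assuming z > 0]: now -3*z**4*log(z)/16 + ∫(3*z**3/16) dz.
Step 2. Evaluate the standard form: now -3*z**4*log(z)/16 + 3*z**4/64.
Answer: -3*z**4*log(z)/16 + 3*z**4/64.


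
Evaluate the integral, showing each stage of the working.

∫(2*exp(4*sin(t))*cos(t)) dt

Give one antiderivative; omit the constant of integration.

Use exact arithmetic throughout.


Step 1. Substitute u = sin(t), turning ∫(2*exp(4*sin(t))*cos(t)) dt into ∫(2*exp(4*u)) du: now ∫(2*exp(4*u)) du.
Step 2. Evaluate the standard form: now exp(4*u)/2.
Step 3. Substitute back u = sin(t): now exp(4*sin(t))/2.
Answer: exp(4*sin(t))/2.


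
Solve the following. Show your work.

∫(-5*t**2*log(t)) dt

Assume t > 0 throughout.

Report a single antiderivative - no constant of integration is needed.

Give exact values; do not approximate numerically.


Step 1. Integrate ∫(-5*t**2*log(t)) dt by parts with u = log(t), dv = (-5*t**2) dt, so v = -5*t**3/3 [assuming t > 0]: now -5*t**3*log(t)/3 + ∫(5*t**2/3) dt.
Step 2. Evaluate the standard form: now -5*t**3*log(t)/3 + 5*t**3/9.
Answer: -5*t**3*log(t)/3 + 5*t**3/9.


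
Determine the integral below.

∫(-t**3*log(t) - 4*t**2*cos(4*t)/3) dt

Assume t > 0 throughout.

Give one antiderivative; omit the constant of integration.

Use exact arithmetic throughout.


Answer: -t**4*log(t)/4 + t**4/16 - t**2*sin(4*t)/3 - t*cos(4*t)/6 + sin(4*t)/24.


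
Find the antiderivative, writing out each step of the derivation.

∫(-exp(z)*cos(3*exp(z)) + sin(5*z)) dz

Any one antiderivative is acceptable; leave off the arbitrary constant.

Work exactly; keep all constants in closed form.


Step 1. Rewrite: now ∫(-exp(z)*cos(3*exp(z))) dz + ∫(sin(5*z)) dz.
Step 2. Substitute u = exp(z), turning ∫(-exp(z)*cos(3*exp(z))) dz into ∫(-cos(3*u)) du: now ∫(sin(5*z)) dz + ∫(-cos(3*u)) du.
Step 3. Evaluate the standard form: now -sin(3*u)/3 + ∫(sin(5*z)) dz.
Step 4. Substitute back u = exp(z): now -sin(3*exp(z))/3 + ∫(sin(5*z)) dz.
Step 5. Evaluate the standard form: now -sin(3*exp(z))/3 - cos(5*z)/5.
Answer: -sin(3*exp(z))/3 - cos(5*z)/5.


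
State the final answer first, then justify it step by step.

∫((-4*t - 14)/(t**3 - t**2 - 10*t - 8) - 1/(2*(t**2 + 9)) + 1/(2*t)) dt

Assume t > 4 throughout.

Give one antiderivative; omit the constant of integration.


The answer is log(t)/2 - log(t - 4) + 2*log(t + 1) - log(t + 2) - atan(t/3)/6.
Step 1. Rewrite: now ∫(1/(2*t)) dt + ∫((-4*t - 14)/(t**3 - t**2 - 10*t - 8)) dt + ∫(-1/(2*(t**2 + 9))) dt.
Step 2. Evaluate the standard form: now -atan(t/3)/6 + ∫(1/(2*t)) dt + ∫((-4*t - 14)/(t**3 - t**2 - 10*t - 8)) dt.
Step 3. Evaluate the standard form [assuming t > 0]: now log(t)/2 - atan(t/3)/6 + ∫((-4*t - 14)/(t**3 - t**2 - 10*t - 8)) dt.
Step 4. Decompose ∫((-4*t - 14)/(t**3 - t**2 - 10*t - 8)) dt by partial fractions, (-4*t - 14)/(t**3 - t**2 - 10*t - 8) = -1/(t + 2) + 2/(t + 1) - 1/(t - 4): now log(t)/2 - atan(t/3)/6 + ∫(-1/(t - 4)) dt + ∫(2/(t + 1)) dt + ∫(-1/(t + 2)) dt.
Step 5. Evaluate the standard form [assuming t > -1]: now log(t)/2 + 2*log(t + 1) - atan(t/3)/6 + ∫(-1/(t - 4)) dt + ∫(-1/(t + 2)) dt.
Step 6. Evaluate the standard form [assuming t > 4]: now log(t)/2 - log(t - 4) + 2*log(t + 1) - atan(t/3)/6 + ∫(-1/(t + 2)) dt.
Step 7. Evaluate the standard form [assuming t > -2]: now log(t)/2 - log(t - 4) + 2*log(t + 1) - log(t + 2) - atan(t/3)/6.
Answer: log(t)/2 - log(t - 4) + 2*log(t + 1) - log(t + 2) - atan(t/3)/6.


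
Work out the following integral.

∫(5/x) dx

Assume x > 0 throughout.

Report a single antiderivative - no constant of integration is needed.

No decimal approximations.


Answer: 5*log(x).


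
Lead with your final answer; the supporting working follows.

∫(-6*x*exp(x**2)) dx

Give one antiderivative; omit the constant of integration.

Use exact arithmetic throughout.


The answer is -3*exp(x**2).
Step 1. Substitute u = x**2, turning ∫(-6*x*exp(x**2)) dx into ∫(-3*exp(u)) du: now ∫(-3*exp(u)) du.
Step 2. Evaluate the standard form: now -3*exp(u).
Step 3. Substitute back u = x**2: now -3*exp(x**2).
Answer: -3*exp(x**2).


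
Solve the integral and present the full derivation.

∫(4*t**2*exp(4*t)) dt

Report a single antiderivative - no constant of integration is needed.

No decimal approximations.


Step 1. Integrate ∫(4*t**2*exp(4*t)) dt by parts with u = t**2, dv = (4*exp(4*t)) dt, so v = exp(4*t): now t**2*exp(4*t) + ∫(-2*t*exp(4*t)) dt.
Step 2. Integrate ∫(-2*t*exp(4*t)) dt by parts with u = t, dv = (-2*exp(4*t)) dt, so v = -exp(4*t)/2: now t**2*exp(4*t) - t*exp(4*t)/2 + ∫(exp(4*t)/2) dt.
Step 3. Evaluate the standard form: now t**2*exp(4*t) - t*exp(4*t)/2 + exp(4*t)/8.
Answer: t**2*exp(4*t) - t*exp(4*t)/2 + exp(4*t)/8.


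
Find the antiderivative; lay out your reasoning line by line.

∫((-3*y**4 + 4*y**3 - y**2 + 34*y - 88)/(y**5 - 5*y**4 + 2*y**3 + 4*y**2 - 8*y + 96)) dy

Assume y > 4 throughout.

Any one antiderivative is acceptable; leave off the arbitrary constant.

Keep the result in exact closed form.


Step 1. Decompose ∫((-3*y**4 + 4*y**3 - y**2 + 34*y - 88)/(y**5 - 5*y**4 + 2*y**3 + 4*y**2 - 8*y + 96)) dy by partial fractions, (-3*y**4 + 4*y**3 - y**2 + 34*y - 88)/(y**5 - 5*y**4 + 2*y**3 + 4*y**2 - 8*y + 96) = -3/(y**2 + 4) - 1/(y + 2) + 2/(y - 3) - 4/(y - 4): now ∫(-4/(y - 4)) dy + ∫(2/(y - 3)) dy + ∫(-1/(y + 2)) dy + ∫(-3/(y**2 + 4)) dy.
Step 2. Evaluate the standard form [assuming y > -2]: now -log(y + 2) + ∫(-4/(y - 4)) dy + ∫(2/(y - 3)) dy + ∫(-3/(y**2 + 4)) dy.
Step 3. Evaluate the standard form [assuming y > 4]: now -4*log(y - 4) - log(y + 2) + ∫(2/(y - 3)) dy + ∫(-3/(y**2 + 4)) dy.
Step 4. Evaluate the standard form [assuming y > 3]: now -4*log(y - 4) + 2*log(y - 3) - log(y + 2) + ∫(-3/(y**2 + 4)) dy.
Step 5. Evaluate the standard form: now -4*log(y - 4) + 2*log(y - 3) - log(y + 2) - 3*atan(y/2)/2.
Answer: -4*log(y - 4) + 2*log(y - 3) - log(y + 2) - 3*atan(y/2)/2.


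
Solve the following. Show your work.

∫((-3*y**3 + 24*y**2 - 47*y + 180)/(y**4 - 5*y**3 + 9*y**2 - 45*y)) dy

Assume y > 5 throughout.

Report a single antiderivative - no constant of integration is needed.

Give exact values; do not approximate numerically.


Step 1. Decompose ∫((-3*y**3 + 24*y**2 - 47*y + 180)/(y**4 - 5*y**3 + 9*y**2 - 45*y)) dy by partial fractions, (-3*y**3 + 24*y**2 - 47*y + 180)/(y**4 - 5*y**3 + 9*y**2 - 45*y) = 4/(y**2 + 9) + 1/(y - 5) - 4/y: now ∫(-4/y) dy + ∫(1/(y - 5)) dy + ∫(4/(y**2 + 9)) dy.
Step 2. Evaluate the standard form [assuming y > 0]: now -4*log(y) + ∫(1/(y - 5)) dy + ∫(4/(y**2 + 9)) dy.
Step 3. Evaluate the standard form [assuming y > 5]: now -4*log(y) + log(y - 5) + ∫(4/(y**2 + 9)) dy.
Step 4. Evaluate the standard form: now -4*log(y) + log(y - 5) + 4*atan(y/3)/3.
Answer: -4*log(y) + log(y - 5) + 4*atan(y/3)/3.


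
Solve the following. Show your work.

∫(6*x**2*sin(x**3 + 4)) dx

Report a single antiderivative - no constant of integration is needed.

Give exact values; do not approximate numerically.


Step 1. Substitute u = x**3 + 4, turning ∫(6*x**2*sin(x**3 + 4)) dx into ∫(2*sin(u)) du: now ∫(2*sin(u)) du.
Step 2. Evaluate the standard form: now -2*cos(u).
Step 3. Substitute back u = x**3 + 4: now -2*cos(x**3 + 4).
Answer: -2*cos(x**3 + 4).


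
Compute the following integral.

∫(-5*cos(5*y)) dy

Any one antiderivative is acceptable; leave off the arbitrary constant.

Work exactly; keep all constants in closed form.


Answer: -sin(5*y).


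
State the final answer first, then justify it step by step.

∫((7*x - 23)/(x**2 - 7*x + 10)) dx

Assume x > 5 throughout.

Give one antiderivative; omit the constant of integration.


The answer is 4*log(x - 5) + 3*log(x - 2).
Step 1. Decompose ∫((7*x - 23)/(x**2 - 7*x + 10)) dx by partial fractions, (7*x - 23)/(x**2 - 7*x + 10) = 3/(x - 2) + 4/(x - 5): now ∫(4/(x - 5)) dx + ∫(3/(x - 2)) dx.
Step 2. Evaluate the standard form [assuming x > 5]: now 4*log(x - 5) + ∫(3/(x - 2)) dx.
Step 3. Evaluate the standard form [assuming x > 2]: now 4*log(x - 5) + 3*log(x - 2).
Answer: 4*log(x - 5) + 3*log(x - 2).


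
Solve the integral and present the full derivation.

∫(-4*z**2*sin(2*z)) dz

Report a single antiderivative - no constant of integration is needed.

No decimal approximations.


Step 1. Integrate ∫(-4*z**2*sin(2*z)) dz by parts with u = z**2, dv = (-4*sin(2*z)) dz, so v = 2*cos(2*z): now 2*z**2*cos(2*z) + ∫(-4*z*cos(2*z)) dz.
Step 2. Integrate ∫(-4*z*cos(2*z)) dz by parts with u = z, dv = (-4*cos(2*z)) dz, so v = -2*sin(2*z): now 2*z**2*cos(2*z) - 2*z*sin(2*z) + ∫(2*sin(2*z)) dz.
Step 3. Evaluate the standard form: now 2*z**2*cos(2*z) - 2*z*sin(2*z) - cos(2*z).
Answer: 2*z**2*cos(2*z) - 2*z*sin(2*z) - cos(2*z).


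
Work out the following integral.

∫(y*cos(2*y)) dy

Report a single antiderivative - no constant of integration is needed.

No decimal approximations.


Answer: y*sin(2*y)/2 + cos(2*y)/4.


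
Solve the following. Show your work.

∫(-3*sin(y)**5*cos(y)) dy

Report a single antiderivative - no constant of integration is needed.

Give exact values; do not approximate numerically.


Step 1. Substitute u = sin(y), turning ∫(-3*sin(y)**5*cos(y)) dy into ∫(-3*u**5) du: now ∫(-3*u**5) du.
Step 2. Evaluate the standard form: now -u**6/2.
Step 3. Substitute back u = sin(y): now -sin(y)**6/2.
Answer: -sin(y)**6/2.


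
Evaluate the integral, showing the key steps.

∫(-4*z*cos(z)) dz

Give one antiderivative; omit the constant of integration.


Step 1. Integrate ∫(-4*z*cos(z)) dz by parts with u = z, dv = (-4*cos(z)) dz, so v = -4*sin(z): now -4*z*sin(z) + ∫(4*sin(z)) dz.
Step 2. Evaluate the standard form: now -4*z*sin(z) - 4*cos(z).
Answer: -4*z*sin(z) - 4*cos(z).


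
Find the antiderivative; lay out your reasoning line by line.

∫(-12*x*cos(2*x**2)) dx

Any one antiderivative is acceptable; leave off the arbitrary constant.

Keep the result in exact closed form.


Step 1. Substitute u = x**2, turning ∫(-12*x*cos(2*x**2)) dx into ∫(-6*cos(2*u)) du: now ∫(-6*cos(2*u)) du.
Step 2. Evaluate the standard form: now -3*sin(2*u).
Step 3. Substitute back u = x**2: now -3*sin(2*x**2).
Answer: -3*sin(2*x**2).
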